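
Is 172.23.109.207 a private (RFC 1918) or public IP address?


RFC 1918 private ranges:
  10.0.0.0/8 (10.0.0.0 - 10.255.255.255)
  172.16.0.0/12 (172.16.0.0 - 172.31.255.255)
  192.168.0.0/16 (192.168.0.0 - 192.168.255.255)
Private (in 172.16.0.0/12)


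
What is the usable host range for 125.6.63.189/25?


Network: 125.6.63.128
Broadcast: 125.6.63.255
First usable = network + 1
Last usable = broadcast - 1
Range: 125.6.63.129 to 125.6.63.254


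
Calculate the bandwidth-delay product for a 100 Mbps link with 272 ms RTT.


BDP = bandwidth * RTT
= 100 Mbps * 272 ms
= 100 * 1e6 * 272 / 1000 bits
= 27200000 bits
= 3400000 bytes
= 3320.3125 KB
BDP = 27200000 bits (3400000 bytes)


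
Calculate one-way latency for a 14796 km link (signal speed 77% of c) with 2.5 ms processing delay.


Speed = 0.77 * 3e5 km/s = 231000 km/s
Propagation delay = 14796 / 231000 = 0.0641 s = 64.0519 ms
Processing delay = 2.5 ms
Total one-way latency = 66.5519 ms


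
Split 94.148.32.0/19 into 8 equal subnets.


New prefix = 19 + 3 = 22
Each subnet has 1024 addresses
  94.148.32.0/22
  94.148.36.0/22
  94.148.40.0/22
  94.148.44.0/22
  94.148.48.0/22
  94.148.52.0/22
  94.148.56.0/22
  94.148.60.0/22
Subnets: 94.148.32.0/22, 94.148.36.0/22, 94.148.40.0/22, 94.148.44.0/22, 94.148.48.0/22, 94.148.52.0/22, 94.148.56.0/22, 94.148.60.0/22


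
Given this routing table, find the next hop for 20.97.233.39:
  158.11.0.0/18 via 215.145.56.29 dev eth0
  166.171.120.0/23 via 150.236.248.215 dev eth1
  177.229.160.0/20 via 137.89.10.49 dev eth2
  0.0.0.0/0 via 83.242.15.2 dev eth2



Longest prefix match for 20.97.233.39:
  /18 158.11.0.0: no
  /23 166.171.120.0: no
  /20 177.229.160.0: no
  /0 0.0.0.0: MATCH
Selected: next-hop 83.242.15.2 via eth2 (matched /0)


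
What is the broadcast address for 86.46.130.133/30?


Network: 86.46.130.132/30
Host bits = 2
Set all host bits to 1:
Broadcast: 86.46.130.135


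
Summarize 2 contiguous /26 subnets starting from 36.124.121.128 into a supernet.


Original prefix: /26
Number of subnets: 2 = 2^1
New prefix = 26 - 1 = 25
Supernet: 36.124.121.128/25


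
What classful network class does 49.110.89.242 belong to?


First octet: 49
Binary: 00110001
0xxxxxxx -> Class A (1-126)
Class A, default mask 255.0.0.0 (/8)


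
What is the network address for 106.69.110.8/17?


IP:   01101010.01000101.01101110.00001000
Mask: 11111111.11111111.10000000.00000000
AND operation:
Net:  01101010.01000101.00000000.00000000
Network: 106.69.0.0/17


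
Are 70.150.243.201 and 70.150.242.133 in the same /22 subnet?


Mask: 255.255.252.0
70.150.243.201 AND mask = 70.150.240.0
70.150.242.133 AND mask = 70.150.240.0
Yes, same subnet (70.150.240.0)


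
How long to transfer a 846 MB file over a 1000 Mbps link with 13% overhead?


Effective throughput = 1000 * (1 - 13/100) = 870 Mbps
File size in Mb = 846 * 8 = 6768 Mb
Time = 6768 / 870
Time = 7.7793 seconds


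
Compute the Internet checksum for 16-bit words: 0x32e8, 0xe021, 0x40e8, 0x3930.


Sum all words (with carry folding):
+ 0x32e8 = 0x32e8
+ 0xe021 = 0x130a
+ 0x40e8 = 0x53f2
+ 0x3930 = 0x8d22
One's complement: ~0x8d22
Checksum = 0x72dd


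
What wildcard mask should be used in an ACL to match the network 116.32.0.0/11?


Subnet mask: 255.224.0.0
Wildcard = 255.255.255.255 - subnet mask
255 - 255 = 0
255 - 224 = 31
255 - 0 = 255
255 - 0 = 255
Wildcard: 0.31.255.255


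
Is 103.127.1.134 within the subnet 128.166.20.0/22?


Subnet network: 128.166.20.0
Test IP AND mask: 103.127.0.0
No, 103.127.1.134 is not in 128.166.20.0/22


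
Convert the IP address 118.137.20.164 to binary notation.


118 = 01110110
137 = 10001001
20 = 00010100
164 = 10100100
Binary: 01110110.10001001.00010100.10100100


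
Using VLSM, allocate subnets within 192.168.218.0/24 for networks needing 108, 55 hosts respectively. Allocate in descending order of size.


108 hosts -> /25 (126 usable): 192.168.218.0/25
55 hosts -> /26 (62 usable): 192.168.218.128/26
Allocation: 192.168.218.0/25 (108 hosts, 126 usable); 192.168.218.128/26 (55 hosts, 62 usable)


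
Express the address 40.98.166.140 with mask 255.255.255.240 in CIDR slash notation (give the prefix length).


Binary: 11111111.11111111.11111111.11110000
Count leading 1s
Prefix: /28


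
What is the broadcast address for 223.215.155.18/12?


Network: 223.208.0.0/12
Host bits = 20
Set all host bits to 1:
Broadcast: 223.223.255.255


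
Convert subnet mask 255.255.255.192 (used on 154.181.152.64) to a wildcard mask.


Subnet mask: 255.255.255.192
Wildcard = 255.255.255.255 - subnet mask
255 - 255 = 0
255 - 255 = 0
255 - 255 = 0
255 - 192 = 63
Wildcard: 0.0.0.63


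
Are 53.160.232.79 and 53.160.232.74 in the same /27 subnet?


Mask: 255.255.255.224
53.160.232.79 AND mask = 53.160.232.64
53.160.232.74 AND mask = 53.160.232.64
Yes, same subnet (53.160.232.64)


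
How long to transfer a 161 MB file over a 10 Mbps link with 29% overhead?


Effective throughput = 10 * (1 - 29/100) = 7.1 Mbps
File size in Mb = 161 * 8 = 1288 Mb
Time = 1288 / 7.1
Time = 181.4085 seconds


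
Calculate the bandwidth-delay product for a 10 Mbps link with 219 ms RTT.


BDP = bandwidth * RTT
= 10 Mbps * 219 ms
= 10 * 1e6 * 219 / 1000 bits
= 2190000 bits
= 273750 bytes
= 267.334 KB
BDP = 2190000 bits (273750 bytes)


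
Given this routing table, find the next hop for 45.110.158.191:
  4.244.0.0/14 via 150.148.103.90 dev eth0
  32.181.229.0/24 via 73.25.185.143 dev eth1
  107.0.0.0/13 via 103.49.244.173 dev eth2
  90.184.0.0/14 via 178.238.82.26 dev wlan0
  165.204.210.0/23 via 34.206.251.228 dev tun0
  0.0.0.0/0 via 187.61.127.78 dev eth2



Longest prefix match for 45.110.158.191:
  /14 4.244.0.0: no
  /24 32.181.229.0: no
  /13 107.0.0.0: no
  /14 90.184.0.0: no
  /23 165.204.210.0: no
  /0 0.0.0.0: MATCH
Selected: next-hop 187.61.127.78 via eth2 (matched /0)


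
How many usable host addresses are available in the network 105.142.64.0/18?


Host bits = 32 - 18 = 14
Total addresses = 2^14 = 16384
Usable = total - 2 (network and broadcast)
Usable hosts: 16382


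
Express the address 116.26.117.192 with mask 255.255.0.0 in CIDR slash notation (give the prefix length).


Binary: 11111111.11111111.00000000.00000000
Count leading 1s
Prefix: /16


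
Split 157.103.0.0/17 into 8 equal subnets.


New prefix = 17 + 3 = 20
Each subnet has 4096 addresses
  157.103.0.0/20
  157.103.16.0/20
  157.103.32.0/20
  157.103.48.0/20
  157.103.64.0/20
  157.103.80.0/20
  157.103.96.0/20
  157.103.112.0/20
Subnets: 157.103.0.0/20, 157.103.16.0/20, 157.103.32.0/20, 157.103.48.0/20, 157.103.64.0/20, 157.103.80.0/20, 157.103.96.0/20, 157.103.112.0/20


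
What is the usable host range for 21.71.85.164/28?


Network: 21.71.85.160
Broadcast: 21.71.85.175
First usable = network + 1
Last usable = broadcast - 1
Range: 21.71.85.161 to 21.71.85.174


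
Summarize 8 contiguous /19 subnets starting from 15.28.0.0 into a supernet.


Original prefix: /19
Number of subnets: 8 = 2^3
New prefix = 19 - 3 = 16
Supernet: 15.28.0.0/16


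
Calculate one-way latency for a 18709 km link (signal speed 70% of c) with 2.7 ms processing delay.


Speed = 0.7 * 3e5 km/s = 210000 km/s
Propagation delay = 18709 / 210000 = 0.0891 s = 89.0905 ms
Processing delay = 2.7 ms
Total one-way latency = 91.7905 ms


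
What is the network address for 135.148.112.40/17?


IP:   10000111.10010100.01110000.00101000
Mask: 11111111.11111111.10000000.00000000
AND operation:
Net:  10000111.10010100.00000000.00000000
Network: 135.148.0.0/17


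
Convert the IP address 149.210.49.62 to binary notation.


149 = 10010101
210 = 11010010
49 = 00110001
62 = 00111110
Binary: 10010101.11010010.00110001.00111110


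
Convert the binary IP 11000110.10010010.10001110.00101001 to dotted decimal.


11000110 = 198
10010010 = 146
10001110 = 142
00101001 = 41
IP: 198.146.142.41


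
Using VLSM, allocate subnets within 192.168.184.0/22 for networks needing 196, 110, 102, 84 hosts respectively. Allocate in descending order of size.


196 hosts -> /24 (254 usable): 192.168.184.0/24
110 hosts -> /25 (126 usable): 192.168.185.0/25
102 hosts -> /25 (126 usable): 192.168.185.128/25
84 hosts -> /25 (126 usable): 192.168.186.0/25
Allocation: 192.168.184.0/24 (196 hosts, 254 usable); 192.168.185.0/25 (110 hosts, 126 usable); 192.168.185.128/25 (102 hosts, 126 usable); 192.168.186.0/25 (84 hosts, 126 usable)


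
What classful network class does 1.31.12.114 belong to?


First octet: 1
Binary: 00000001
0xxxxxxx -> Class A (1-126)
Class A, default mask 255.0.0.0 (/8)


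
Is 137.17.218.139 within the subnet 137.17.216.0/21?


Subnet network: 137.17.216.0
Test IP AND mask: 137.17.216.0
Yes, 137.17.218.139 is in 137.17.216.0/21


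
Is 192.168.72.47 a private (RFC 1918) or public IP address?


RFC 1918 private ranges:
  10.0.0.0/8 (10.0.0.0 - 10.255.255.255)
  172.16.0.0/12 (172.16.0.0 - 172.31.255.255)
  192.168.0.0/16 (192.168.0.0 - 192.168.255.255)
Private (in 192.168.0.0/16)


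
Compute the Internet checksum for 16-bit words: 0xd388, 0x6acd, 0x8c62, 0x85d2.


Sum all words (with carry folding):
+ 0xd388 = 0xd388
+ 0x6acd = 0x3e56
+ 0x8c62 = 0xcab8
+ 0x85d2 = 0x508b
One's complement: ~0x508b
Checksum = 0xaf74


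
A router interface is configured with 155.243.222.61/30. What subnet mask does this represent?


/30 means 30 network bits, 2 host bits
Binary: 11111111111111111111111111111100
Mask: 255.255.255.252


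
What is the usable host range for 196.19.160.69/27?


Network: 196.19.160.64
Broadcast: 196.19.160.95
First usable = network + 1
Last usable = broadcast - 1
Range: 196.19.160.65 to 196.19.160.94


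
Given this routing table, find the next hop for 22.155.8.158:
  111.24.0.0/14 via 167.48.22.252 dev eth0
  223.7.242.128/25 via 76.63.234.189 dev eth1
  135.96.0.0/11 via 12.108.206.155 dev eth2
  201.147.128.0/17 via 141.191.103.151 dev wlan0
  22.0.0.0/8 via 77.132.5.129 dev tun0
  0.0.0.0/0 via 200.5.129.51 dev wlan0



Longest prefix match for 22.155.8.158:
  /14 111.24.0.0: no
  /25 223.7.242.128: no
  /11 135.96.0.0: no
  /17 201.147.128.0: no
  /8 22.0.0.0: MATCH
  /0 0.0.0.0: MATCH
Selected: next-hop 77.132.5.129 via tun0 (matched /8)


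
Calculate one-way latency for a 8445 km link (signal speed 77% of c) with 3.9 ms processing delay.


Speed = 0.77 * 3e5 km/s = 231000 km/s
Propagation delay = 8445 / 231000 = 0.0366 s = 36.5584 ms
Processing delay = 3.9 ms
Total one-way latency = 40.4584 ms


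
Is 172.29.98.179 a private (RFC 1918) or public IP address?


RFC 1918 private ranges:
  10.0.0.0/8 (10.0.0.0 - 10.255.255.255)
  172.16.0.0/12 (172.16.0.0 - 172.31.255.255)
  192.168.0.0/16 (192.168.0.0 - 192.168.255.255)
Private (in 172.16.0.0/12)


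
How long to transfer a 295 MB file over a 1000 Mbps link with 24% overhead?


Effective throughput = 1000 * (1 - 24/100) = 760 Mbps
File size in Mb = 295 * 8 = 2360 Mb
Time = 2360 / 760
Time = 3.1053 seconds


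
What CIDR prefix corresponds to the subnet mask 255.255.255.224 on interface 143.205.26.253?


Binary: 11111111.11111111.11111111.11100000
Count leading 1s
Prefix: /27


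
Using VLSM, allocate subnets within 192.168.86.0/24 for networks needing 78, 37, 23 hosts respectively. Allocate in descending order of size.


78 hosts -> /25 (126 usable): 192.168.86.0/25
37 hosts -> /26 (62 usable): 192.168.86.128/26
23 hosts -> /27 (30 usable): 192.168.86.192/27
Allocation: 192.168.86.0/25 (78 hosts, 126 usable); 192.168.86.128/26 (37 hosts, 62 usable); 192.168.86.192/27 (23 hosts, 30 usable)


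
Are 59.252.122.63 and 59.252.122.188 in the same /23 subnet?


Mask: 255.255.254.0
59.252.122.63 AND mask = 59.252.122.0
59.252.122.188 AND mask = 59.252.122.0
Yes, same subnet (59.252.122.0)


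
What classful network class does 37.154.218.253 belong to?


First octet: 37
Binary: 00100101
0xxxxxxx -> Class A (1-126)
Class A, default mask 255.0.0.0 (/8)


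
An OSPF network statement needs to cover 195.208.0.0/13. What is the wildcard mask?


Subnet mask: 255.248.0.0
Wildcard = 255.255.255.255 - subnet mask
255 - 255 = 0
255 - 248 = 7
255 - 0 = 255
255 - 0 = 255
Wildcard: 0.7.255.255


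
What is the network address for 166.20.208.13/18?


IP:   10100110.00010100.11010000.00001101
Mask: 11111111.11111111.11000000.00000000
AND operation:
Net:  10100110.00010100.11000000.00000000
Network: 166.20.192.0/18


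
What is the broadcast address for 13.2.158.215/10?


Network: 13.0.0.0/10
Host bits = 22
Set all host bits to 1:
Broadcast: 13.63.255.255


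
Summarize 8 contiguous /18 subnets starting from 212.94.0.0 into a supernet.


Original prefix: /18
Number of subnets: 8 = 2^3
New prefix = 18 - 3 = 15
Supernet: 212.94.0.0/15


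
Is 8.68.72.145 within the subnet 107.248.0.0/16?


Subnet network: 107.248.0.0
Test IP AND mask: 8.68.0.0
No, 8.68.72.145 is not in 107.248.0.0/16


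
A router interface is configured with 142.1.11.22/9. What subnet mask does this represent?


/9 means 9 network bits, 23 host bits
Binary: 11111111100000000000000000000000
Mask: 255.128.0.0


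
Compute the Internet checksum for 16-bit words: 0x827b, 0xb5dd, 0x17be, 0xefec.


Sum all words (with carry folding):
+ 0x827b = 0x827b
+ 0xb5dd = 0x3859
+ 0x17be = 0x5017
+ 0xefec = 0x4004
One's complement: ~0x4004
Checksum = 0xbffb


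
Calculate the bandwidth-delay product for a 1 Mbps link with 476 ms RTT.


BDP = bandwidth * RTT
= 1 Mbps * 476 ms
= 1 * 1e6 * 476 / 1000 bits
= 476000 bits
= 59500 bytes
= 58.1055 KB
BDP = 476000 bits (59500 bytes)


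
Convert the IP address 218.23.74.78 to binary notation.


218 = 11011010
23 = 00010111
74 = 01001010
78 = 01001110
Binary: 11011010.00010111.01001010.01001110


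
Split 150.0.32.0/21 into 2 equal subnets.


New prefix = 21 + 1 = 22
Each subnet has 1024 addresses
  150.0.32.0/22
  150.0.36.0/22
Subnets: 150.0.32.0/22, 150.0.36.0/22


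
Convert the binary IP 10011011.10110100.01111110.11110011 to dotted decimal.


10011011 = 155
10110100 = 180
01111110 = 126
11110011 = 243
IP: 155.180.126.243


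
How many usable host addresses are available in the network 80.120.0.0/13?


Host bits = 32 - 13 = 19
Total addresses = 2^19 = 524288
Usable = total - 2 (network and broadcast)
Usable hosts: 524286


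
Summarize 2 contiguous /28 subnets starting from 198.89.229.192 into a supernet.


Original prefix: /28
Number of subnets: 2 = 2^1
New prefix = 28 - 1 = 27
Supernet: 198.89.229.192/27


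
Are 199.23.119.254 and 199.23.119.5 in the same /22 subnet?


Mask: 255.255.252.0
199.23.119.254 AND mask = 199.23.116.0
199.23.119.5 AND mask = 199.23.116.0
Yes, same subnet (199.23.116.0)


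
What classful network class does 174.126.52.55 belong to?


First octet: 174
Binary: 10101110
10xxxxxx -> Class B (128-191)
Class B, default mask 255.255.0.0 (/16)


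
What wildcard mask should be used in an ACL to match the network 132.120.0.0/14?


Subnet mask: 255.252.0.0
Wildcard = 255.255.255.255 - subnet mask
255 - 255 = 0
255 - 252 = 3
255 - 0 = 255
255 - 0 = 255
Wildcard: 0.3.255.255


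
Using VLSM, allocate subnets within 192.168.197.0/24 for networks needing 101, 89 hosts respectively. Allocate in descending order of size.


101 hosts -> /25 (126 usable): 192.168.197.0/25
89 hosts -> /25 (126 usable): 192.168.197.128/25
Allocation: 192.168.197.0/25 (101 hosts, 126 usable); 192.168.197.128/25 (89 hosts, 126 usable)


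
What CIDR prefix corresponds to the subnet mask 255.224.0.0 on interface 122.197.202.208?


Binary: 11111111.11100000.00000000.00000000
Count leading 1s
Prefix: /11


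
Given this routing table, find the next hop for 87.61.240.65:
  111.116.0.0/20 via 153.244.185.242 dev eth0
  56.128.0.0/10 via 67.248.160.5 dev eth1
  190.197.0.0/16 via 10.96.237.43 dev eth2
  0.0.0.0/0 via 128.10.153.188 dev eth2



Longest prefix match for 87.61.240.65:
  /20 111.116.0.0: no
  /10 56.128.0.0: no
  /16 190.197.0.0: no
  /0 0.0.0.0: MATCH
Selected: next-hop 128.10.153.188 via eth2 (matched /0)


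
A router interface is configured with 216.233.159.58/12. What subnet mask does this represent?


/12 means 12 network bits, 20 host bits
Binary: 11111111111100000000000000000000
Mask: 255.240.0.0


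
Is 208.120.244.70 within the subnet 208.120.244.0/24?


Subnet network: 208.120.244.0
Test IP AND mask: 208.120.244.0
Yes, 208.120.244.70 is in 208.120.244.0/24


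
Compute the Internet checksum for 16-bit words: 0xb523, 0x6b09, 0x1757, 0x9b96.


Sum all words (with carry folding):
+ 0xb523 = 0xb523
+ 0x6b09 = 0x202d
+ 0x1757 = 0x3784
+ 0x9b96 = 0xd31a
One's complement: ~0xd31a
Checksum = 0x2ce5


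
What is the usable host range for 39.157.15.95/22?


Network: 39.157.12.0
Broadcast: 39.157.15.255
First usable = network + 1
Last usable = broadcast - 1
Range: 39.157.12.1 to 39.157.15.254


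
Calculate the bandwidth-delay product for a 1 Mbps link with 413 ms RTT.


BDP = bandwidth * RTT
= 1 Mbps * 413 ms
= 1 * 1e6 * 413 / 1000 bits
= 413000 bits
= 51625 bytes
= 50.415 KB
BDP = 413000 bits (51625 bytes)


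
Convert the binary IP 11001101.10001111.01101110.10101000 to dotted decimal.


11001101 = 205
10001111 = 143
01101110 = 110
10101000 = 168
IP: 205.143.110.168


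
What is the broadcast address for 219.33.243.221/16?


Network: 219.33.0.0/16
Host bits = 16
Set all host bits to 1:
Broadcast: 219.33.255.255


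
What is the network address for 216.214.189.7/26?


IP:   11011000.11010110.10111101.00000111
Mask: 11111111.11111111.11111111.11000000
AND operation:
Net:  11011000.11010110.10111101.00000000
Network: 216.214.189.0/26


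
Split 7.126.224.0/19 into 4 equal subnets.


New prefix = 19 + 2 = 21
Each subnet has 2048 addresses
  7.126.224.0/21
  7.126.232.0/21
  7.126.240.0/21
  7.126.248.0/21
Subnets: 7.126.224.0/21, 7.126.232.0/21, 7.126.240.0/21, 7.126.248.0/21


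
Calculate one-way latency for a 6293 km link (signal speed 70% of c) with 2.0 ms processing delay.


Speed = 0.7 * 3e5 km/s = 210000 km/s
Propagation delay = 6293 / 210000 = 0.03 s = 29.9667 ms
Processing delay = 2.0 ms
Total one-way latency = 31.9667 ms


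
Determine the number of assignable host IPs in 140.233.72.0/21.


Host bits = 32 - 21 = 11
Total addresses = 2^11 = 2048
Usable = total - 2 (network and broadcast)
Usable hosts: 2046


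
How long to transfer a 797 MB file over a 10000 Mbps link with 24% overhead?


Effective throughput = 10000 * (1 - 24/100) = 7600 Mbps
File size in Mb = 797 * 8 = 6376 Mb
Time = 6376 / 7600
Time = 0.8389 seconds


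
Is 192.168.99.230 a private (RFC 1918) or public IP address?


RFC 1918 private ranges:
  10.0.0.0/8 (10.0.0.0 - 10.255.255.255)
  172.16.0.0/12 (172.16.0.0 - 172.31.255.255)
  192.168.0.0/16 (192.168.0.0 - 192.168.255.255)
Private (in 192.168.0.0/16)


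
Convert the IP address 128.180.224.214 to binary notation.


128 = 10000000
180 = 10110100
224 = 11100000
214 = 11010110
Binary: 10000000.10110100.11100000.11010110


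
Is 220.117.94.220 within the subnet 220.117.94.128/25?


Subnet network: 220.117.94.128
Test IP AND mask: 220.117.94.128
Yes, 220.117.94.220 is in 220.117.94.128/25


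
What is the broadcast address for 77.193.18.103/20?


Network: 77.193.16.0/20
Host bits = 12
Set all host bits to 1:
Broadcast: 77.193.31.255


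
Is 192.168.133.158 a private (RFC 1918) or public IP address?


RFC 1918 private ranges:
  10.0.0.0/8 (10.0.0.0 - 10.255.255.255)
  172.16.0.0/12 (172.16.0.0 - 172.31.255.255)
  192.168.0.0/16 (192.168.0.0 - 192.168.255.255)
Private (in 192.168.0.0/16)


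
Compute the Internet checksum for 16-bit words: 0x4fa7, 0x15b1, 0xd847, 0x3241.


Sum all words (with carry folding):
+ 0x4fa7 = 0x4fa7
+ 0x15b1 = 0x6558
+ 0xd847 = 0x3da0
+ 0x3241 = 0x6fe1
One's complement: ~0x6fe1
Checksum = 0x901e


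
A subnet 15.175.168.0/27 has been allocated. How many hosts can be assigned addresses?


Host bits = 32 - 27 = 5
Total addresses = 2^5 = 32
Usable = total - 2 (network and broadcast)
Usable hosts: 30


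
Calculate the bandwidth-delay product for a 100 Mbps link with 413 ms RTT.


BDP = bandwidth * RTT
= 100 Mbps * 413 ms
= 100 * 1e6 * 413 / 1000 bits
= 41300000 bits
= 5162500 bytes
= 5041.5039 KB
BDP = 41300000 bits (5162500 bytes)


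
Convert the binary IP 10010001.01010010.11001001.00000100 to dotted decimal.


10010001 = 145
01010010 = 82
11001001 = 201
00000100 = 4
IP: 145.82.201.4


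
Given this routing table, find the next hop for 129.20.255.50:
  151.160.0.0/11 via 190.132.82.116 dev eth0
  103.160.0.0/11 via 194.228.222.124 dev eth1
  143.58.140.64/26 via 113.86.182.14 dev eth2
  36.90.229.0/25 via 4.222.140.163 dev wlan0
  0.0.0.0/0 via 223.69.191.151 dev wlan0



Longest prefix match for 129.20.255.50:
  /11 151.160.0.0: no
  /11 103.160.0.0: no
  /26 143.58.140.64: no
  /25 36.90.229.0: no
  /0 0.0.0.0: MATCH
Selected: next-hop 223.69.191.151 via wlan0 (matched /0)


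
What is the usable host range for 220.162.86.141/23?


Network: 220.162.86.0
Broadcast: 220.162.87.255
First usable = network + 1
Last usable = broadcast - 1
Range: 220.162.86.1 to 220.162.87.254


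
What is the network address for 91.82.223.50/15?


IP:   01011011.01010010.11011111.00110010
Mask: 11111111.11111110.00000000.00000000
AND operation:
Net:  01011011.01010010.00000000.00000000
Network: 91.82.0.0/15


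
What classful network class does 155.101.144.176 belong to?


First octet: 155
Binary: 10011011
10xxxxxx -> Class B (128-191)
Class B, default mask 255.255.0.0 (/16)


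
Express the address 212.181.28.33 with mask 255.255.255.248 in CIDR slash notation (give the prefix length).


Binary: 11111111.11111111.11111111.11111000
Count leading 1s
Prefix: /29


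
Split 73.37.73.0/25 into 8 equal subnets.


New prefix = 25 + 3 = 28
Each subnet has 16 addresses
  73.37.73.0/28
  73.37.73.16/28
  73.37.73.32/28
  73.37.73.48/28
  73.37.73.64/28
  73.37.73.80/28
  73.37.73.96/28
  73.37.73.112/28
Subnets: 73.37.73.0/28, 73.37.73.16/28, 73.37.73.32/28, 73.37.73.48/28, 73.37.73.64/28, 73.37.73.80/28, 73.37.73.96/28, 73.37.73.112/28


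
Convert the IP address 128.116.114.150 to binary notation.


128 = 10000000
116 = 01110100
114 = 01110010
150 = 10010110
Binary: 10000000.01110100.01110010.10010110


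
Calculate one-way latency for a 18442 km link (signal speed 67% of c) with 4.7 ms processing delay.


Speed = 0.67 * 3e5 km/s = 201000 km/s
Propagation delay = 18442 / 201000 = 0.0918 s = 91.7512 ms
Processing delay = 4.7 ms
Total one-way latency = 96.4512 ms


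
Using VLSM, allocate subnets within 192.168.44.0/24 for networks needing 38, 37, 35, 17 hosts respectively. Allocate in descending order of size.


38 hosts -> /26 (62 usable): 192.168.44.0/26
37 hosts -> /26 (62 usable): 192.168.44.64/26
35 hosts -> /26 (62 usable): 192.168.44.128/26
17 hosts -> /27 (30 usable): 192.168.44.192/27
Allocation: 192.168.44.0/26 (38 hosts, 62 usable); 192.168.44.64/26 (37 hosts, 62 usable); 192.168.44.128/26 (35 hosts, 62 usable); 192.168.44.192/27 (17 hosts, 30 usable)


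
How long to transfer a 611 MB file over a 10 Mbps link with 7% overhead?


Effective throughput = 10 * (1 - 7/100) = 9.3 Mbps
File size in Mb = 611 * 8 = 4888 Mb
Time = 4888 / 9.3
Time = 525.5914 seconds


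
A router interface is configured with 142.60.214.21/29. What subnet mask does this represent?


/29 means 29 network bits, 3 host bits
Binary: 11111111111111111111111111111000
Mask: 255.255.255.248


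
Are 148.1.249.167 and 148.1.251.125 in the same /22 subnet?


Mask: 255.255.252.0
148.1.249.167 AND mask = 148.1.248.0
148.1.251.125 AND mask = 148.1.248.0
Yes, same subnet (148.1.248.0)


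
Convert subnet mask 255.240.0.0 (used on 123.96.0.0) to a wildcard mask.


Subnet mask: 255.240.0.0
Wildcard = 255.255.255.255 - subnet mask
255 - 255 = 0
255 - 240 = 15
255 - 0 = 255
255 - 0 = 255
Wildcard: 0.15.255.255


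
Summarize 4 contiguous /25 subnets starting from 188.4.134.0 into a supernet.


Original prefix: /25
Number of subnets: 4 = 2^2
New prefix = 25 - 2 = 23
Supernet: 188.4.134.0/23


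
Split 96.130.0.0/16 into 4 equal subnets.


New prefix = 16 + 2 = 18
Each subnet has 16384 addresses
  96.130.0.0/18
  96.130.64.0/18
  96.130.128.0/18
  96.130.192.0/18
Subnets: 96.130.0.0/18, 96.130.64.0/18, 96.130.128.0/18, 96.130.192.0/18


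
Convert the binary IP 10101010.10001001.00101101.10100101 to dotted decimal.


10101010 = 170
10001001 = 137
00101101 = 45
10100101 = 165
IP: 170.137.45.165


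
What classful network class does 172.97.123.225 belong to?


First octet: 172
Binary: 10101100
10xxxxxx -> Class B (128-191)
Class B, default mask 255.255.0.0 (/16)


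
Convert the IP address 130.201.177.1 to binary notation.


130 = 10000010
201 = 11001001
177 = 10110001
1 = 00000001
Binary: 10000010.11001001.10110001.00000001


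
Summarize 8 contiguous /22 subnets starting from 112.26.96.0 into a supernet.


Original prefix: /22
Number of subnets: 8 = 2^3
New prefix = 22 - 3 = 19
Supernet: 112.26.96.0/19


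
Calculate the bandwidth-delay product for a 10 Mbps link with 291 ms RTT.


BDP = bandwidth * RTT
= 10 Mbps * 291 ms
= 10 * 1e6 * 291 / 1000 bits
= 2910000 bits
= 363750 bytes
= 355.2246 KB
BDP = 2910000 bits (363750 bytes)


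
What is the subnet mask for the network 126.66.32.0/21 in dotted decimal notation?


/21 means 21 network bits, 11 host bits
Binary: 11111111111111111111100000000000
Mask: 255.255.248.0


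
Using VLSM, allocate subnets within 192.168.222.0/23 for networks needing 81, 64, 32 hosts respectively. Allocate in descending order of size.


81 hosts -> /25 (126 usable): 192.168.222.0/25
64 hosts -> /25 (126 usable): 192.168.222.128/25
32 hosts -> /26 (62 usable): 192.168.223.0/26
Allocation: 192.168.222.0/25 (81 hosts, 126 usable); 192.168.222.128/25 (64 hosts, 126 usable); 192.168.223.0/26 (32 hosts, 62 usable)


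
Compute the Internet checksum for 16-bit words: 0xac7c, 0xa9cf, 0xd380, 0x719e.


Sum all words (with carry folding):
+ 0xac7c = 0xac7c
+ 0xa9cf = 0x564c
+ 0xd380 = 0x29cd
+ 0x719e = 0x9b6b
One's complement: ~0x9b6b
Checksum = 0x6494


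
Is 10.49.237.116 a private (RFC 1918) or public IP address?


RFC 1918 private ranges:
  10.0.0.0/8 (10.0.0.0 - 10.255.255.255)
  172.16.0.0/12 (172.16.0.0 - 172.31.255.255)
  192.168.0.0/16 (192.168.0.0 - 192.168.255.255)
Private (in 10.0.0.0/8)


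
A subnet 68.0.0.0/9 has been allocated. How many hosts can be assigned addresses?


Host bits = 32 - 9 = 23
Total addresses = 2^23 = 8388608
Usable = total - 2 (network and broadcast)
Usable hosts: 8388606


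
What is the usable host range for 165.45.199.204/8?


Network: 165.0.0.0
Broadcast: 165.255.255.255
First usable = network + 1
Last usable = broadcast - 1
Range: 165.0.0.1 to 165.255.255.254


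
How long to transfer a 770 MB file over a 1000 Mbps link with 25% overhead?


Effective throughput = 1000 * (1 - 25/100) = 750 Mbps
File size in Mb = 770 * 8 = 6160 Mb
Time = 6160 / 750
Time = 8.2133 seconds


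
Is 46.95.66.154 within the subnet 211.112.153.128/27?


Subnet network: 211.112.153.128
Test IP AND mask: 46.95.66.128
No, 46.95.66.154 is not in 211.112.153.128/27


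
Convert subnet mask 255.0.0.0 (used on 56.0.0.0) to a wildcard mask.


Subnet mask: 255.0.0.0
Wildcard = 255.255.255.255 - subnet mask
255 - 255 = 0
255 - 0 = 255
255 - 0 = 255
255 - 0 = 255
Wildcard: 0.255.255.255


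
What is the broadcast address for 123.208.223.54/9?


Network: 123.128.0.0/9
Host bits = 23
Set all host bits to 1:
Broadcast: 123.255.255.255


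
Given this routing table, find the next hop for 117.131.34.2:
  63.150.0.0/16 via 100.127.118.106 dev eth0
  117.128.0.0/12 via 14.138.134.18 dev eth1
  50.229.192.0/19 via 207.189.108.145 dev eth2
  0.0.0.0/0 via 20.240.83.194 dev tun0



Longest prefix match for 117.131.34.2:
  /16 63.150.0.0: no
  /12 117.128.0.0: MATCH
  /19 50.229.192.0: no
  /0 0.0.0.0: MATCH
Selected: next-hop 14.138.134.18 via eth1 (matched /12)


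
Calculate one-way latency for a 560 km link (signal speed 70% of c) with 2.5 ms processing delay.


Speed = 0.7 * 3e5 km/s = 210000 km/s
Propagation delay = 560 / 210000 = 0.0027 s = 2.6667 ms
Processing delay = 2.5 ms
Total one-way latency = 5.1667 ms


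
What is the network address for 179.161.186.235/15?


IP:   10110011.10100001.10111010.11101011
Mask: 11111111.11111110.00000000.00000000
AND operation:
Net:  10110011.10100000.00000000.00000000
Network: 179.160.0.0/15


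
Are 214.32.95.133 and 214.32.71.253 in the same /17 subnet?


Mask: 255.255.128.0
214.32.95.133 AND mask = 214.32.0.0
214.32.71.253 AND mask = 214.32.0.0
Yes, same subnet (214.32.0.0)


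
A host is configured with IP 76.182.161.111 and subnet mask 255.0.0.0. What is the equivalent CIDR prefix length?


Binary: 11111111.00000000.00000000.00000000
Count leading 1s
Prefix: /8


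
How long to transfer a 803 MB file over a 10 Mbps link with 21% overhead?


Effective throughput = 10 * (1 - 21/100) = 7.9 Mbps
File size in Mb = 803 * 8 = 6424 Mb
Time = 6424 / 7.9
Time = 813.1646 seconds


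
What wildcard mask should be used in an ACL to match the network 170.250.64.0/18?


Subnet mask: 255.255.192.0
Wildcard = 255.255.255.255 - subnet mask
255 - 255 = 0
255 - 255 = 0
255 - 192 = 63
255 - 0 = 255
Wildcard: 0.0.63.255


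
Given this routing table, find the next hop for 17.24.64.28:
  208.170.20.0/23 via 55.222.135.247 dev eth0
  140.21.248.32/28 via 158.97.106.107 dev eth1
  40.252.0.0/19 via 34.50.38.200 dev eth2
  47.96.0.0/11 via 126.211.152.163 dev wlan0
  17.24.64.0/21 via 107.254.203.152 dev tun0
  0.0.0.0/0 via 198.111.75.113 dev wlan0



Longest prefix match for 17.24.64.28:
  /23 208.170.20.0: no
  /28 140.21.248.32: no
  /19 40.252.0.0: no
  /11 47.96.0.0: no
  /21 17.24.64.0: MATCH
  /0 0.0.0.0: MATCH
Selected: next-hop 107.254.203.152 via tun0 (matched /21)


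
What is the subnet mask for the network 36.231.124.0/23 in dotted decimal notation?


/23 means 23 network bits, 9 host bits
Binary: 11111111111111111111111000000000
Mask: 255.255.254.0


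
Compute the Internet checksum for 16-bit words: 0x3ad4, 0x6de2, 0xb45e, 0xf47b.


Sum all words (with carry folding):
+ 0x3ad4 = 0x3ad4
+ 0x6de2 = 0xa8b6
+ 0xb45e = 0x5d15
+ 0xf47b = 0x5191
One's complement: ~0x5191
Checksum = 0xae6e


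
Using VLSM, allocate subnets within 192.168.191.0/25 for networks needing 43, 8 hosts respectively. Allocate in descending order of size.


43 hosts -> /26 (62 usable): 192.168.191.0/26
8 hosts -> /28 (14 usable): 192.168.191.64/28
Allocation: 192.168.191.0/26 (43 hosts, 62 usable); 192.168.191.64/28 (8 hosts, 14 usable)


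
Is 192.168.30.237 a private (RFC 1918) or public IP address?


RFC 1918 private ranges:
  10.0.0.0/8 (10.0.0.0 - 10.255.255.255)
  172.16.0.0/12 (172.16.0.0 - 172.31.255.255)
  192.168.0.0/16 (192.168.0.0 - 192.168.255.255)
Private (in 192.168.0.0/16)


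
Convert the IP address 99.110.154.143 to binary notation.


99 = 01100011
110 = 01101110
154 = 10011010
143 = 10001111
Binary: 01100011.01101110.10011010.10001111


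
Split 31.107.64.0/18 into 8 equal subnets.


New prefix = 18 + 3 = 21
Each subnet has 2048 addresses
  31.107.64.0/21
  31.107.72.0/21
  31.107.80.0/21
  31.107.88.0/21
  31.107.96.0/21
  31.107.104.0/21
  31.107.112.0/21
  31.107.120.0/21
Subnets: 31.107.64.0/21, 31.107.72.0/21, 31.107.80.0/21, 31.107.88.0/21, 31.107.96.0/21, 31.107.104.0/21, 31.107.112.0/21, 31.107.120.0/21


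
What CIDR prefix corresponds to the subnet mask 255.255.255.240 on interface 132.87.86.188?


Binary: 11111111.11111111.11111111.11110000
Count leading 1s
Prefix: /28


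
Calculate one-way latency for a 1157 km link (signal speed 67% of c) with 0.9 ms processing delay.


Speed = 0.67 * 3e5 km/s = 201000 km/s
Propagation delay = 1157 / 201000 = 0.0058 s = 5.7562 ms
Processing delay = 0.9 ms
Total one-way latency = 6.6562 ms


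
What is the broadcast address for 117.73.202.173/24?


Network: 117.73.202.0/24
Host bits = 8
Set all host bits to 1:
Broadcast: 117.73.202.255


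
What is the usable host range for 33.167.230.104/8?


Network: 33.0.0.0
Broadcast: 33.255.255.255
First usable = network + 1
Last usable = broadcast - 1
Range: 33.0.0.1 to 33.255.255.254


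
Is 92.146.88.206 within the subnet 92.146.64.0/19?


Subnet network: 92.146.64.0
Test IP AND mask: 92.146.64.0
Yes, 92.146.88.206 is in 92.146.64.0/19


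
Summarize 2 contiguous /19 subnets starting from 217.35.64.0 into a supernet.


Original prefix: /19
Number of subnets: 2 = 2^1
New prefix = 19 - 1 = 18
Supernet: 217.35.64.0/18


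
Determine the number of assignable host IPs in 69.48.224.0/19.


Host bits = 32 - 19 = 13
Total addresses = 2^13 = 8192
Usable = total - 2 (network and broadcast)
Usable hosts: 8190


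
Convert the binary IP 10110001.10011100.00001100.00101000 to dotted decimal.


10110001 = 177
10011100 = 156
00001100 = 12
00101000 = 40
IP: 177.156.12.40


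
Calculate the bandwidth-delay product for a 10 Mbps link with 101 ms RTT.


BDP = bandwidth * RTT
= 10 Mbps * 101 ms
= 10 * 1e6 * 101 / 1000 bits
= 1010000 bits
= 126250 bytes
= 123.291 KB
BDP = 1010000 bits (126250 bytes)


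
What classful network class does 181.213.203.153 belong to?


First octet: 181
Binary: 10110101
10xxxxxx -> Class B (128-191)
Class B, default mask 255.255.0.0 (/16)


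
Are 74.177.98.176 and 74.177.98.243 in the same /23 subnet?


Mask: 255.255.254.0
74.177.98.176 AND mask = 74.177.98.0
74.177.98.243 AND mask = 74.177.98.0
Yes, same subnet (74.177.98.0)


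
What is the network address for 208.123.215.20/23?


IP:   11010000.01111011.11010111.00010100
Mask: 11111111.11111111.11111110.00000000
AND operation:
Net:  11010000.01111011.11010110.00000000
Network: 208.123.214.0/23


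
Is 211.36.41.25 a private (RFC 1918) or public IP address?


RFC 1918 private ranges:
  10.0.0.0/8 (10.0.0.0 - 10.255.255.255)
  172.16.0.0/12 (172.16.0.0 - 172.31.255.255)
  192.168.0.0/16 (192.168.0.0 - 192.168.255.255)
Public (not in any RFC 1918 range)


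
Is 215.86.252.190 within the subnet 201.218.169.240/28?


Subnet network: 201.218.169.240
Test IP AND mask: 215.86.252.176
No, 215.86.252.190 is not in 201.218.169.240/28


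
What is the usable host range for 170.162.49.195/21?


Network: 170.162.48.0
Broadcast: 170.162.55.255
First usable = network + 1
Last usable = broadcast - 1
Range: 170.162.48.1 to 170.162.55.254


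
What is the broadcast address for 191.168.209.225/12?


Network: 191.160.0.0/12
Host bits = 20
Set all host bits to 1:
Broadcast: 191.175.255.255


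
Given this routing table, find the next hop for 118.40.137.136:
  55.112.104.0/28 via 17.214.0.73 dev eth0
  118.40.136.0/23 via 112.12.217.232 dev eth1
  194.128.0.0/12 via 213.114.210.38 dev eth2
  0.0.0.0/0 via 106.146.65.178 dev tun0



Longest prefix match for 118.40.137.136:
  /28 55.112.104.0: no
  /23 118.40.136.0: MATCH
  /12 194.128.0.0: no
  /0 0.0.0.0: MATCH
Selected: next-hop 112.12.217.232 via eth1 (matched /23)


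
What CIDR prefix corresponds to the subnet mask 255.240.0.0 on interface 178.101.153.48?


Binary: 11111111.11110000.00000000.00000000
Count leading 1s
Prefix: /12


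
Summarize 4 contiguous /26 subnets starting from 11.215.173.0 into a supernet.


Original prefix: /26
Number of subnets: 4 = 2^2
New prefix = 26 - 2 = 24
Supernet: 11.215.173.0/24


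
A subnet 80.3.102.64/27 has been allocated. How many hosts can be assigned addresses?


Host bits = 32 - 27 = 5
Total addresses = 2^5 = 32
Usable = total - 2 (network and broadcast)
Usable hosts: 30


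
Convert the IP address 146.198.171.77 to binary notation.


146 = 10010010
198 = 11000110
171 = 10101011
77 = 01001101
Binary: 10010010.11000110.10101011.01001101


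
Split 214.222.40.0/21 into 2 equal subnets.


New prefix = 21 + 1 = 22
Each subnet has 1024 addresses
  214.222.40.0/22
  214.222.44.0/22
Subnets: 214.222.40.0/22, 214.222.44.0/22


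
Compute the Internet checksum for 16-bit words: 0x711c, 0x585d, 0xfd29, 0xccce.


Sum all words (with carry folding):
+ 0x711c = 0x711c
+ 0x585d = 0xc979
+ 0xfd29 = 0xc6a3
+ 0xccce = 0x9372
One's complement: ~0x9372
Checksum = 0x6c8d


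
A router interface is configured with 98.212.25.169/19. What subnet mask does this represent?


/19 means 19 network bits, 13 host bits
Binary: 11111111111111111110000000000000
Mask: 255.255.224.0


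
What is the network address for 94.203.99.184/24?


IP:   01011110.11001011.01100011.10111000
Mask: 11111111.11111111.11111111.00000000
AND operation:
Net:  01011110.11001011.01100011.00000000
Network: 94.203.99.0/24


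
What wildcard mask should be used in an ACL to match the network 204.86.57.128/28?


Subnet mask: 255.255.255.240
Wildcard = 255.255.255.255 - subnet mask
255 - 255 = 0
255 - 255 = 0
255 - 255 = 0
255 - 240 = 15
Wildcard: 0.0.0.15


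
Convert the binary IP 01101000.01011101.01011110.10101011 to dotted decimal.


01101000 = 104
01011101 = 93
01011110 = 94
10101011 = 171
IP: 104.93.94.171


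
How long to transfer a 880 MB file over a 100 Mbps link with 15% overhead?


Effective throughput = 100 * (1 - 15/100) = 85 Mbps
File size in Mb = 880 * 8 = 7040 Mb
Time = 7040 / 85
Time = 82.8235 seconds


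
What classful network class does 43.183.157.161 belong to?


First octet: 43
Binary: 00101011
0xxxxxxx -> Class A (1-126)
Class A, default mask 255.0.0.0 (/8)


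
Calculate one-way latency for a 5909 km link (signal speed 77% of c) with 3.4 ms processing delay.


Speed = 0.77 * 3e5 km/s = 231000 km/s
Propagation delay = 5909 / 231000 = 0.0256 s = 25.5801 ms
Processing delay = 3.4 ms
Total one-way latency = 28.9801 ms


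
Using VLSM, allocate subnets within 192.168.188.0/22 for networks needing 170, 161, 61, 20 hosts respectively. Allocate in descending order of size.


170 hosts -> /24 (254 usable): 192.168.188.0/24
161 hosts -> /24 (254 usable): 192.168.189.0/24
61 hosts -> /26 (62 usable): 192.168.190.0/26
20 hosts -> /27 (30 usable): 192.168.190.64/27
Allocation: 192.168.188.0/24 (170 hosts, 254 usable); 192.168.189.0/24 (161 hosts, 254 usable); 192.168.190.0/26 (61 hosts, 62 usable); 192.168.190.64/27 (20 hosts, 30 usable)


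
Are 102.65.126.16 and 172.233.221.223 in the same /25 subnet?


Mask: 255.255.255.128
102.65.126.16 AND mask = 102.65.126.0
172.233.221.223 AND mask = 172.233.221.128
No, different subnets (102.65.126.0 vs 172.233.221.128)


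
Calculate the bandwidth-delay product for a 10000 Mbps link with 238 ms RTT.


BDP = bandwidth * RTT
= 10000 Mbps * 238 ms
= 10000 * 1e6 * 238 / 1000 bits
= 2380000000 bits
= 297500000 bytes
= 290527.3438 KB
BDP = 2380000000 bits (297500000 bytes)


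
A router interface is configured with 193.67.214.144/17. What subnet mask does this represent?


/17 means 17 network bits, 15 host bits
Binary: 11111111111111111000000000000000
Mask: 255.255.128.0


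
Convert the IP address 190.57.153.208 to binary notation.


190 = 10111110
57 = 00111001
153 = 10011001
208 = 11010000
Binary: 10111110.00111001.10011001.11010000


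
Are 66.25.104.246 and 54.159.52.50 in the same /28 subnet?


Mask: 255.255.255.240
66.25.104.246 AND mask = 66.25.104.240
54.159.52.50 AND mask = 54.159.52.48
No, different subnets (66.25.104.240 vs 54.159.52.48)


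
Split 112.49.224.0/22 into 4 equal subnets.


New prefix = 22 + 2 = 24
Each subnet has 256 addresses
  112.49.224.0/24
  112.49.225.0/24
  112.49.226.0/24
  112.49.227.0/24
Subnets: 112.49.224.0/24, 112.49.225.0/24, 112.49.226.0/24, 112.49.227.0/24
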